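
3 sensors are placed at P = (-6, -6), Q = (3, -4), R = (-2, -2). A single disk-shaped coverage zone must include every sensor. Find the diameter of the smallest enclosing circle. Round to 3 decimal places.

9.220

Side lengths²: PQ² = 85, PR² = 32, QR² = 29.
Since PQ² = 85 ≥ 32 + 29 = 61, the angle opposite PQ is not acute, so the smallest enclosing circle has PQ as diameter.
Centre = midpoint of PQ = (-1.5, -5), r² = 85/4 = 21.25.
Diameter = 2r = 2√(21.25) ≈ 9.220.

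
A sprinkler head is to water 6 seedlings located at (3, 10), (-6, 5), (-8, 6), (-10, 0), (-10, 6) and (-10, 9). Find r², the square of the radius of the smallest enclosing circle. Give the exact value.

67.25

A smallest enclosing disk is always determined by at most three of the input points on its boundary.
The farthest pair is (3, 10)–(-10, 0) with squared distance 269. The circle on this segment as diameter has centre (-3.5, 5) and r² = 269/4 = 67.25.
Check (-6, 5): distance² to centre = 6.25 ≤ 67.25, so it lies inside.
All remaining points lie in this disk, and no smaller disk contains both endpoints, so this is the minimum enclosing circle.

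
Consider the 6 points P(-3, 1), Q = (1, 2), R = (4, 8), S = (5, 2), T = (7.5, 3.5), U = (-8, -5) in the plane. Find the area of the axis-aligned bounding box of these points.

x ranges over [-8, 7.5], width 15.5.
y ranges over [-5, 8], height 13.
Area = 15.5 × 13 = 201.5.

201.5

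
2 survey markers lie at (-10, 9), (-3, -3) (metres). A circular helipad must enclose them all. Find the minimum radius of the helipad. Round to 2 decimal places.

6.95

The smallest circle enclosing two points has them as diameter endpoints.
Centre = midpoint = (-6.5, 3); r² = |(-10, 9)−(-3, -3)|²/4 = 193/4 = 48.25.
r = √(48.25) ≈ 6.95.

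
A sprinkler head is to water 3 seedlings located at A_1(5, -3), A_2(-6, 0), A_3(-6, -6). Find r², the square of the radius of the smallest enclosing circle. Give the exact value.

4225/121

Side lengths²: A_1A_2² = 130, A_1A_3² = 130, A_2A_3² = 36.
Since A_1A_3² = 130 < 130 + 36 = 166, the triangle is acute, so the smallest enclosing circle is the circumcircle.
Circumcentre = (-10/11, -3), r² = 4225/121.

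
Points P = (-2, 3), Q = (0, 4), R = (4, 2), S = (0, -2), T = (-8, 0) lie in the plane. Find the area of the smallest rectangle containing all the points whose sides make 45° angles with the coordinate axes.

In coordinates u = x + y, v = x − y the rectangle is axis-aligned; the map (x,y)→(u,v) scales areas by 2.
u-values: 1, 4, 6, -2, -8; range = 6 − (-8) = 14.
v-values: -5, -4, 2, 2, -8; range = 2 − (-8) = 10.
Area = (14 × 10) / 2 = 70.

70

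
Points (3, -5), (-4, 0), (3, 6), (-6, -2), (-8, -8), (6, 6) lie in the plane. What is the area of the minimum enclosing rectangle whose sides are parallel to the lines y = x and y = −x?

168

In coordinates u = x + y, v = x − y the rectangle is axis-aligned; the map (x,y)→(u,v) scales areas by 2.
u-values: -2, -4, 9, -8, -16, 12; range = 12 − (-16) = 28.
v-values: 8, -4, -3, -4, 0, 0; range = 8 − (-4) = 12.
Area = (28 × 12) / 2 = 168.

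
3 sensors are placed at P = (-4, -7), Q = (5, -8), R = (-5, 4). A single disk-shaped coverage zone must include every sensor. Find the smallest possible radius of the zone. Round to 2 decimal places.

7.81

Side lengths²: PQ² = 82, PR² = 122, QR² = 244.
Since QR² = 244 ≥ 122 + 82 = 204, the angle opposite QR is not acute, so the smallest enclosing circle has QR as diameter.
Centre = midpoint of QR = (0, -2), r² = 244/4 = 61.
r = √61 ≈ 7.81.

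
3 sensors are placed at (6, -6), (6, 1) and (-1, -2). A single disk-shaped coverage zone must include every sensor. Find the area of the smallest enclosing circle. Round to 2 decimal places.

Call the three points A, B, C in the order given.
Side lengths²: AB² = 49, AC² = 65, BC² = 58.
Since AC² = 65 < 58 + 49 = 107, the triangle is acute, so the smallest enclosing circle is the circumcircle.
Circumcentre = (47/14, -2.5), r² = 1885/98.
Area = π·r² = π·1885/98 ≈ 60.43.

60.43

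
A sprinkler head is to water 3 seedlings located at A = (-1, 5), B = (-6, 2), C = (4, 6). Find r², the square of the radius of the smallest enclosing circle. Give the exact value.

29

Side lengths²: AB² = 34, AC² = 26, BC² = 116.
Since BC² = 116 ≥ 34 + 26 = 60, the angle opposite BC is not acute, so the smallest enclosing circle has BC as diameter.
Centre = midpoint of BC = (-1, 4), r² = 116/4 = 29.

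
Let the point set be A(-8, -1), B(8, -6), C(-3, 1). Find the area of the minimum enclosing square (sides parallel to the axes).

256

The bounding box has width 16 and height 7.
An axis-aligned square enclosing the set must have side ≥ max(width, height).
So the minimum side is max(16, 7) = 16.
Area = 16² = 256.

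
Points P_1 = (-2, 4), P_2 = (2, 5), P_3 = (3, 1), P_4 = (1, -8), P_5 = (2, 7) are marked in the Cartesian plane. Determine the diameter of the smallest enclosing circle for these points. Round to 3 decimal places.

A smallest enclosing disk is always determined by at most three of the input points on its boundary.
The farthest pair is P_4–P_5 with squared distance 226. The circle on this segment as diameter has centre (1.5, -0.5) and r² = 226/4 = 56.5.
Check P_1: distance² to centre = 32.5 ≤ 56.5, so it lies inside.
All remaining points lie in this disk, and no smaller disk contains both endpoints, so this is the minimum enclosing circle.
Diameter = 2r = 2√(56.5) ≈ 15.033.

15.033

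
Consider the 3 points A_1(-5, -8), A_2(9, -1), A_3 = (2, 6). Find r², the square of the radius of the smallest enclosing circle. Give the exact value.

Side lengths²: A_1A_2² = 245, A_1A_3² = 245, A_2A_3² = 98.
Since A_1A_3² = 245 < 245 + 98 = 343, the triangle is acute, so the smallest enclosing circle is the circumcircle.
Circumcentre = (5/6, -13/6), r² = 1225/18.

1225/18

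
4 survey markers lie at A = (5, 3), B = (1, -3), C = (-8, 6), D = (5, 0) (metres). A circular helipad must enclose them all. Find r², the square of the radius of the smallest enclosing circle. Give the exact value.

The farthest pair is C–D with squared distance 205. The circle on this segment as diameter has centre (-1.5, 3) and r² = 205/4 = 51.25.
Check A: distance² to centre = 42.25 ≤ 51.25, so it lies inside.
All remaining points lie in this disk, and no smaller disk contains both endpoints, so this is the minimum enclosing circle.

51.25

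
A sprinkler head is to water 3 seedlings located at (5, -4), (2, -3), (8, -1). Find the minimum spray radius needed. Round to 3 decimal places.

Call the three points A, B, C in the order given.
Side lengths²: AB² = 10, AC² = 18, BC² = 40.
Since BC² = 40 ≥ 18 + 10 = 28, the angle opposite BC is not acute, so the smallest enclosing circle has BC as diameter.
Centre = midpoint of BC = (5, -2), r² = 40/4 = 10.
r = √10 ≈ 3.162.

3.162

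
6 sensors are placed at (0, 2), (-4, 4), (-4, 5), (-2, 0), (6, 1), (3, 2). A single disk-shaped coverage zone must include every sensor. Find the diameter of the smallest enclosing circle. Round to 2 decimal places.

By Welzl's lemma the MEC is supported by two points (diametrically opposite) or three points (on a circumcircle).
The farthest pair is (-4, 5)–(6, 1) with squared distance 116. The circle on this segment as diameter has centre (1, 3) and r² = 116/4 = 29.
Check (0, 2): distance² to centre = 2 ≤ 29, so it lies inside.
All remaining points lie in this disk, and no smaller disk contains both endpoints, so this is the minimum enclosing circle.
Diameter = 2r = 2√29 ≈ 10.77.

10.77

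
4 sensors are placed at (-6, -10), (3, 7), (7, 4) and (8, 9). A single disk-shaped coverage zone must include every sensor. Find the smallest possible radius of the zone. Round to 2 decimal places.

11.80

By Welzl's lemma the MEC is supported by two points (diametrically opposite) or three points (on a circumcircle).
The farthest pair is (-6, -10)–(8, 9) with squared distance 557. The circle on this segment as diameter has centre (1, -0.5) and r² = 557/4 = 139.25.
Check (3, 7): distance² to centre = 60.25 ≤ 139.25, so it lies inside.
All remaining points lie in this disk, and no smaller disk contains both endpoints, so this is the minimum enclosing circle.
r = √(139.25) ≈ 11.80.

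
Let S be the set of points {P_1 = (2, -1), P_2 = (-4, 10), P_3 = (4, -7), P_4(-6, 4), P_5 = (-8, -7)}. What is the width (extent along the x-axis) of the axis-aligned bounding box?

12

max x = 4, min x = -8, so width = 12.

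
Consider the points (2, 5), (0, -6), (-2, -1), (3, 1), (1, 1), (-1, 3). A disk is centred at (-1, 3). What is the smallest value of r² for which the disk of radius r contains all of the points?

The required radius is the distance from (-1, 3) to the farthest point.
Squared distances: 13, 82, 17, 20, 8, 0.
Maximum is 82, attained at (0, -6).

82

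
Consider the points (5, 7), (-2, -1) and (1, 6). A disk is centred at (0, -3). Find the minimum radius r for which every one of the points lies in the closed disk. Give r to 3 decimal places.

The required radius is the distance from (0, -3) to the farthest point.
Squared distances: 125, 8, 82.
Maximum is 125, attained at (5, 7).
r = √125 ≈ 11.180.

11.180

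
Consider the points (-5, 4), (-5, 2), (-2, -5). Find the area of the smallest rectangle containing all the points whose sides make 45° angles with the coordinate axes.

36

In coordinates u = x + y, v = x − y the rectangle is axis-aligned; the map (x,y)→(u,v) scales areas by 2.
u-values: -1, -3, -7; range = -1 − (-7) = 6.
v-values: -9, -7, 3; range = 3 − (-9) = 12.
Area = (6 × 12) / 2 = 36.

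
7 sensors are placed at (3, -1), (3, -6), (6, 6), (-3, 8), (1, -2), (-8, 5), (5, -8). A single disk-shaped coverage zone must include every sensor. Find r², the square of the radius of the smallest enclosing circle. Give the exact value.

38809/450

A smallest enclosing disk is always determined by at most three of the input points on its boundary.
The minimum enclosing circle is determined by three boundary points: (6, 6), (-8, 5), (5, -8).
Their circumcentre is (-17/30, -17/30) with r² = 38809/450.
The farthest remaining point (-3, 8) is at distance² 35689/450 ≤ 38809/450.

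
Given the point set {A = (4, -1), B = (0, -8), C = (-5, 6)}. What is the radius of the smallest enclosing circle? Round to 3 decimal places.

7.433

Side lengths²: AB² = 65, AC² = 130, BC² = 221.
Since BC² = 221 ≥ 130 + 65 = 195, the angle opposite BC is not acute, so the smallest enclosing circle has BC as diameter.
Centre = midpoint of BC = (-2.5, -1), r² = 221/4 = 55.25.
r = √(55.25) ≈ 7.433.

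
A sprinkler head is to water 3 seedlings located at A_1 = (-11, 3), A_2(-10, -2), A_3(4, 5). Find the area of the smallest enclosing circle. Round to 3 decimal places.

193.234

Side lengths²: A_1A_2² = 26, A_1A_3² = 229, A_2A_3² = 245.
Since A_2A_3² = 245 < 229 + 26 = 255, the triangle is acute, so the smallest enclosing circle is the circumcircle.
Circumcentre = (-71/22, 43/22), r² = 14885/242.
Area = π·r² = π·14885/242 ≈ 193.234.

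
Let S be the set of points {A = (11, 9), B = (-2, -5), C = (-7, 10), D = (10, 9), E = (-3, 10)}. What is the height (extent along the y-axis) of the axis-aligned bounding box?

max y = 10, min y = -5, so height = 15.

15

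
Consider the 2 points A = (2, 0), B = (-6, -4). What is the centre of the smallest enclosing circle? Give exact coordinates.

(-2, -2)

The smallest circle enclosing two points has them as diameter endpoints.
Centre = midpoint = (-2, -2); r² = |AB|²/4 = 80/4 = 20.
Centre = (-2, -2).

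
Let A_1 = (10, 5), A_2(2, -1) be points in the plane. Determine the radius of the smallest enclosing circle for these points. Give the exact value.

The smallest circle enclosing two points has them as diameter endpoints.
Centre = midpoint = (6, 2); r² = |A_1A_2|²/4 = 100/4 = 25.
r = √25 = 5.

5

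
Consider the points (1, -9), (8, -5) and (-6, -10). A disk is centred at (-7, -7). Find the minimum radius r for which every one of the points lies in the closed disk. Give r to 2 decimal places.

The required radius is the distance from (-7, -7) to the farthest point.
Squared distances: 68, 229, 10.
Maximum is 229, attained at (8, -5).
r = √229 ≈ 15.13.

15.13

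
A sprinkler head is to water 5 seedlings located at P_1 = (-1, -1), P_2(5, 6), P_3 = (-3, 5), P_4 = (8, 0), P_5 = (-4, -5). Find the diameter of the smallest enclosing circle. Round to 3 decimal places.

The minimum enclosing circle of a finite set is fixed by two of the points (as a diameter) or three (as a circumcircle).
The minimum enclosing circle is determined by three boundary points: P_2, P_4, P_5.
Their circumcentre is (51/58, 11/58) with r² = 85345/1682.
The farthest remaining point P_3 is at distance² 64233/1682 ≤ 85345/1682.
Diameter = 2r = 2√(85345/1682) ≈ 14.246.

14.246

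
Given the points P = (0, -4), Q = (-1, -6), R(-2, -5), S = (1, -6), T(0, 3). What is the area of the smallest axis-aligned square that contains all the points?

81

The bounding box has width 3 and height 9.
An axis-aligned square enclosing the set must have side ≥ max(width, height).
So the minimum side is max(3, 9) = 9.
Area = 9² = 81.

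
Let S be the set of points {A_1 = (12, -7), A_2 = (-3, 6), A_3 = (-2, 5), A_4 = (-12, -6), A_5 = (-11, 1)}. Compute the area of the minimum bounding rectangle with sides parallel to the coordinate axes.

x ranges over [-12, 12], width 24.
y ranges over [-7, 6], height 13.
Area = 24 × 13 = 312.

312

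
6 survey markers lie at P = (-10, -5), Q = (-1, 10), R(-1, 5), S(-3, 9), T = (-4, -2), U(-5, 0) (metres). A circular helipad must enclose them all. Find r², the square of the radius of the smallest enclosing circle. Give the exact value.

By Welzl's lemma the MEC is supported by two points (diametrically opposite) or three points (on a circumcircle).
The farthest pair is P–Q with squared distance 306. The circle on this segment as diameter has centre (-5.5, 2.5) and r² = 306/4 = 76.5.
Check R: distance² to centre = 26.5 ≤ 76.5, so it lies inside.
All remaining points lie in this disk, and no smaller disk contains both endpoints, so this is the minimum enclosing circle.

76.5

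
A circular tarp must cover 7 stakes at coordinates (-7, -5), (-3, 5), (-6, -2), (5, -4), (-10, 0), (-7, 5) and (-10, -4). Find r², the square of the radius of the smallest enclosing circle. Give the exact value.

62.5

The minimum enclosing circle of a finite set is fixed by two of the points (as a diameter) or three (as a circumcircle).
The minimum enclosing circle is determined by three boundary points: (5, -4), (-7, 5), (-10, -4).
Their circumcentre is (-2.5, -1.5) with r² = 62.5.
The farthest remaining point (-10, 0) is at distance² 58.5 ≤ 62.5.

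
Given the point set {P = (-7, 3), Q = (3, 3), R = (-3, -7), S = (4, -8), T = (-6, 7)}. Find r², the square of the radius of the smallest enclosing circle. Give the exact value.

81.25

A smallest enclosing disk is always determined by at most three of the input points on its boundary.
The farthest pair is S–T with squared distance 325. The circle on this segment as diameter has centre (-1, -0.5) and r² = 325/4 = 81.25.
Check P: distance² to centre = 48.25 ≤ 81.25, so it lies inside.
All remaining points lie in this disk, and no smaller disk contains both endpoints, so this is the minimum enclosing circle.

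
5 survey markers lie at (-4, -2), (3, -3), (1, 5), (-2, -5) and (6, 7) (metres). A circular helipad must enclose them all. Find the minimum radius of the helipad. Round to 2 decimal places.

The minimum enclosing circle of a finite set is fixed by two of the points (as a diameter) or three (as a circumcircle).
The farthest pair is (-2, -5)–(6, 7) with squared distance 208. The circle on this segment as diameter has centre (2, 1) and r² = 208/4 = 52.
Check (-4, -2): distance² to centre = 45 ≤ 52, so it lies inside.
All remaining points lie in this disk, and no smaller disk contains both endpoints, so this is the minimum enclosing circle.
r = √52 ≈ 7.21.

7.21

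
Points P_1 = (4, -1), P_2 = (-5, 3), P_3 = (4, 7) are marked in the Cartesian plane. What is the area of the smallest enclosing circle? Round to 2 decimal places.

91.23

Side lengths²: P_1P_2² = 97, P_1P_3² = 64, P_2P_3² = 97.
Since P_2P_3² = 97 < 97 + 64 = 161, the triangle is acute, so the smallest enclosing circle is the circumcircle.
Circumcentre = (7/18, 3), r² = 9409/324.
Area = π·r² = π·9409/324 ≈ 91.23.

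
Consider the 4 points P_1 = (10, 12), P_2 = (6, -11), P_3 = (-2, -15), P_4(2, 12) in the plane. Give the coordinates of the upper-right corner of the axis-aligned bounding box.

(10, 12)

x-range [-2, 10], y-range [-15, 12].
The upper-right corner is (10, 12).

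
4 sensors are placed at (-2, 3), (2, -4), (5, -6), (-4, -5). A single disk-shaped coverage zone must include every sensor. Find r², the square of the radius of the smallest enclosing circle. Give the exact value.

45305/1369

A smallest enclosing disk is always determined by at most three of the input points on its boundary.
The minimum enclosing circle is determined by three boundary points: (-2, 3), (5, -6), (-4, -5).
Their circumcentre is (33/37, -73/37) with r² = 45305/1369.
The farthest remaining point (2, -4) is at distance² 7306/1369 ≤ 45305/1369.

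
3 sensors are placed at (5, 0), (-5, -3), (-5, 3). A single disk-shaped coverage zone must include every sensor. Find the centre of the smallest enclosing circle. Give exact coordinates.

Call the three points A, B, C in the order given.
Side lengths²: AB² = 109, AC² = 109, BC² = 36.
Since AC² = 109 < 109 + 36 = 145, the triangle is acute, so the smallest enclosing circle is the circumcircle.
Circumcentre = (-0.45, 0), r² = 29.7025.
Centre = (-0.45, 0).

(-0.45, 0)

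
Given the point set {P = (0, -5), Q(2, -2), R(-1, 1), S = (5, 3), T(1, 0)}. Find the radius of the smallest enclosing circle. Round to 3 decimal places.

The farthest pair is P–S with squared distance 89. The circle on this segment as diameter has centre (2.5, -1) and r² = 89/4 = 22.25.
Check Q: distance² to centre = 1.25 ≤ 22.25, so it lies inside.
All remaining points lie in this disk, and no smaller disk contains both endpoints, so this is the minimum enclosing circle.
r = √(22.25) ≈ 4.717.

4.717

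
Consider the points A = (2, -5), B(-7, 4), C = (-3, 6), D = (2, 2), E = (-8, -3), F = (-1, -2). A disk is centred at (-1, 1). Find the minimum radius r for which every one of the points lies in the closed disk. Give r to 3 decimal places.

8.062

The required radius is the distance from (-1, 1) to the farthest point.
Squared distances: 45, 45, 29, 10, 65, 9.
Maximum is 65, attained at E.
r = √65 ≈ 8.062.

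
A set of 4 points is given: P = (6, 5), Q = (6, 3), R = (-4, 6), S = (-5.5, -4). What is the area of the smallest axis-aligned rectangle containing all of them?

x ranges over [-5.5, 6], width 11.5.
y ranges over [-4, 6], height 10.
Area = 11.5 × 10 = 115.

115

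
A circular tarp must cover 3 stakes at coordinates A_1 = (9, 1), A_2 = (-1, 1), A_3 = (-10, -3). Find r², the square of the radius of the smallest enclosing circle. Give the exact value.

94.25

Side lengths²: A_1A_2² = 100, A_1A_3² = 377, A_2A_3² = 97.
Since A_1A_3² = 377 ≥ 100 + 97 = 197, the angle opposite A_1A_3 is not acute, so the smallest enclosing circle has A_1A_3 as diameter.
Centre = midpoint of A_1A_3 = (-0.5, -1), r² = 377/4 = 94.25.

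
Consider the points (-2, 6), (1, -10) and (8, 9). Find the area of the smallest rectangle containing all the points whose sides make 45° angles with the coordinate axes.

In coordinates u = x + y, v = x − y the rectangle is axis-aligned; the map (x,y)→(u,v) scales areas by 2.
u-values: 4, -9, 17; range = 17 − (-9) = 26.
v-values: -8, 11, -1; range = 11 − (-8) = 19.
Area = (26 × 19) / 2 = 247.

247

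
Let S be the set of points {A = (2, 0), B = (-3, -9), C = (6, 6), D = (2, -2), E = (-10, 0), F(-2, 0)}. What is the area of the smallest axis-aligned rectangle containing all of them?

240

x ranges over [-10, 6], width 16.
y ranges over [-9, 6], height 15.
Area = 16 × 15 = 240.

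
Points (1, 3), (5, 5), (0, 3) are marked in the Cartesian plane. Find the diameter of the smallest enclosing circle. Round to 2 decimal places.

Call the three points A, B, C in the order given.
Side lengths²: AB² = 20, AC² = 1, BC² = 29.
Since BC² = 29 ≥ 20 + 1 = 21, the angle opposite BC is not acute, so the smallest enclosing circle has BC as diameter.
Centre = midpoint of BC = (2.5, 4), r² = 29/4 = 7.25.
Diameter = 2r = 2√(7.25) ≈ 5.39.

5.39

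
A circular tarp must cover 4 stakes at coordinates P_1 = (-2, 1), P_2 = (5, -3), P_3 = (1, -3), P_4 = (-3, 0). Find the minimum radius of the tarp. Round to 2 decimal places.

4.27

A smallest enclosing disk is always determined by at most three of the input points on its boundary.
The farthest pair is P_2–P_4 with squared distance 73. The circle on this segment as diameter has centre (1, -1.5) and r² = 73/4 = 18.25.
Check P_1: distance² to centre = 15.25 ≤ 18.25, so it lies inside.
All remaining points lie in this disk, and no smaller disk contains both endpoints, so this is the minimum enclosing circle.
r = √(18.25) ≈ 4.27.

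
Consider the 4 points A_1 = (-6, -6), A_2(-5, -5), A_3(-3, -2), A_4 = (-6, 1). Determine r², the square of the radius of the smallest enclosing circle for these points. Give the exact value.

By Welzl's lemma the MEC is supported by two points (diametrically opposite) or three points (on a circumcircle).
The farthest pair is A_1–A_4 with squared distance 49. The circle on this segment as diameter has centre (-6, -2.5) and r² = 49/4 = 12.25.
Check A_2: distance² to centre = 7.25 ≤ 12.25, so it lies inside.
All remaining points lie in this disk, and no smaller disk contains both endpoints, so this is the minimum enclosing circle.

12.25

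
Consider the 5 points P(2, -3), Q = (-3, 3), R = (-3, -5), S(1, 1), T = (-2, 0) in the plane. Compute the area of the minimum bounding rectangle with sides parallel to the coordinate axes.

40

x ranges over [-3, 2], width 5.
y ranges over [-5, 3], height 8.
Area = 5 × 8 = 40.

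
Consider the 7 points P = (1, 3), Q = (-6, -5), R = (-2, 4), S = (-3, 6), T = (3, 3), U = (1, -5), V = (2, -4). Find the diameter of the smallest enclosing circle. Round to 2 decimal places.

12.28

A smallest enclosing disk is always determined by at most three of the input points on its boundary.
The minimum enclosing circle is determined by three boundary points: Q, S, T.
Their circumcentre is (-2.3, -0.1) with r² = 37.7.
The farthest remaining point U is at distance² 34.9 ≤ 37.7.
Diameter = 2r = 2√(37.7) ≈ 12.28.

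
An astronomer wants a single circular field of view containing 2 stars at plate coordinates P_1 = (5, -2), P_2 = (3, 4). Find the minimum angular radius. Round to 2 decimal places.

3.16

The smallest circle enclosing two points has them as diameter endpoints.
Centre = midpoint = (4, 1); r² = |P_1P_2|²/4 = 40/4 = 10.
r = √10 ≈ 3.16.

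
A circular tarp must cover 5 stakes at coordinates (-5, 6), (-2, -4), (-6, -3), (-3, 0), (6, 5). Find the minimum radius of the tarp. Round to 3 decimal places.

The minimum enclosing circle of a finite set is fixed by two of the points (as a diameter) or three (as a circumcircle).
The farthest pair is (-6, -3)–(6, 5) with squared distance 208. The circle on this segment as diameter has centre (0, 1) and r² = 208/4 = 52.
Check (-5, 6): distance² to centre = 50 ≤ 52, so it lies inside.
All remaining points lie in this disk, and no smaller disk contains both endpoints, so this is the minimum enclosing circle.
r = √52 ≈ 7.211.

7.211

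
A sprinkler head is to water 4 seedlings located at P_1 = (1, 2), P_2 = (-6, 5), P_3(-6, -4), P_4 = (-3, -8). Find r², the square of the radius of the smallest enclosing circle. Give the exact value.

44.5

The farthest pair is P_2–P_4 with squared distance 178. The circle on this segment as diameter has centre (-4.5, -1.5) and r² = 178/4 = 44.5.
Check P_1: distance² to centre = 42.5 ≤ 44.5, so it lies inside.
All remaining points lie in this disk, and no smaller disk contains both endpoints, so this is the minimum enclosing circle.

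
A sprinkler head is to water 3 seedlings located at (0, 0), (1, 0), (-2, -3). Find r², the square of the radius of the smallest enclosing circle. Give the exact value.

Call the three points A, B, C in the order given.
Side lengths²: AB² = 1, AC² = 13, BC² = 18.
Since BC² = 18 ≥ 13 + 1 = 14, the angle opposite BC is not acute, so the smallest enclosing circle has BC as diameter.
Centre = midpoint of BC = (-0.5, -1.5), r² = 18/4 = 4.5.

4.5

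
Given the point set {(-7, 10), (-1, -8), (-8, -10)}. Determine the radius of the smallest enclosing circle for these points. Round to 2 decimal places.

10.02

Call the three points A, B, C in the order given.
Side lengths²: AB² = 360, AC² = 401, BC² = 53.
Since AC² = 401 < 360 + 53 = 413, the triangle is acute, so the smallest enclosing circle is the circumcircle.
Circumcentre = (-325/46, -1/46), r² = 106265/1058.
r = √(106265/1058) ≈ 10.02.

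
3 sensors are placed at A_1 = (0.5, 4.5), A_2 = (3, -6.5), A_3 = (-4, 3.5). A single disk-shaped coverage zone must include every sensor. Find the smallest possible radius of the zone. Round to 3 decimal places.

6.103

Side lengths²: A_1A_2² = 127.25, A_1A_3² = 21.25, A_2A_3² = 149.
Since A_2A_3² = 149 ≥ 127.25 + 21.25 = 148.5, the angle opposite A_2A_3 is not acute, so the smallest enclosing circle has A_2A_3 as diameter.
Centre = midpoint of A_2A_3 = (-0.5, -1.5), r² = 149/4 = 37.25.
r = √(37.25) ≈ 6.103.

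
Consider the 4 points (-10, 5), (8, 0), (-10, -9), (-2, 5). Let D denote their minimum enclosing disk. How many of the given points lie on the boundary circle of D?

The minimum enclosing circle is determined by three boundary points: (-10, 5), (8, 0), (-10, -9).
Their circumcentre is (-2.25, -2) with r² = 109.0625.
The farthest remaining point (-2, 5) is at distance² 49.0625 ≤ 109.0625.
The points at distance exactly r from the centre are (-10, 5), (8, 0), (-10, -9) — 3 points.

3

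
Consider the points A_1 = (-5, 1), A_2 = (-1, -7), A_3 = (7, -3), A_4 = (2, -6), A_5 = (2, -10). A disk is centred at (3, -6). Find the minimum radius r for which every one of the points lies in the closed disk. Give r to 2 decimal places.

The required radius is the distance from (3, -6) to the farthest point.
Squared distances: 113, 17, 25, 1, 17.
Maximum is 113, attained at A_1.
r = √113 ≈ 10.63.

10.63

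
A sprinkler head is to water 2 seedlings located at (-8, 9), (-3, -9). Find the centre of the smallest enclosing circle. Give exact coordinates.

(-5.5, 0)

The smallest circle enclosing two points has them as diameter endpoints.
Centre = midpoint = (-5.5, 0); r² = |(-8, 9)−(-3, -9)|²/4 = 349/4 = 87.25.
Centre = (-5.5, 0).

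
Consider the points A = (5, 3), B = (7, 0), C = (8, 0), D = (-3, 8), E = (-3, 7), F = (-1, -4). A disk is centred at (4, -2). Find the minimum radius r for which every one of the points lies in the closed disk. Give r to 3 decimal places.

The required radius is the distance from (4, -2) to the farthest point.
Squared distances: 26, 13, 20, 149, 130, 29.
Maximum is 149, attained at D.
r = √149 ≈ 12.207.

12.207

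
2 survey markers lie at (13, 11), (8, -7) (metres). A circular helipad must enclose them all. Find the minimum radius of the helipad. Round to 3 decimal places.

The smallest circle enclosing two points has them as diameter endpoints.
Centre = midpoint = (10.5, 2); r² = |(13, 11)−(8, -7)|²/4 = 349/4 = 87.25.
r = √(87.25) ≈ 9.341.

9.341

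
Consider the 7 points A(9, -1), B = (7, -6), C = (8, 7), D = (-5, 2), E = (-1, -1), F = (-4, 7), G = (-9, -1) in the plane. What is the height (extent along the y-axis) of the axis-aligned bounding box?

13

max y = 7, min y = -6, so height = 13.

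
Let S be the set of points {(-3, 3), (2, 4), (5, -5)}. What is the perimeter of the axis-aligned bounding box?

Width = max x − min x = 5 − (-3) = 8.
Height = max y − min y = 4 − (-5) = 9.
Perimeter = 2(8 + 9) = 34.

34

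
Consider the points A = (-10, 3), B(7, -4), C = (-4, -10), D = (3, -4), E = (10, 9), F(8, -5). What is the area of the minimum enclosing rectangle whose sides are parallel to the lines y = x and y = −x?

In coordinates u = x + y, v = x − y the rectangle is axis-aligned; the map (x,y)→(u,v) scales areas by 2.
u-values: -7, 3, -14, -1, 19, 3; range = 19 − (-14) = 33.
v-values: -13, 11, 6, 7, 1, 13; range = 13 − (-13) = 26.
Area = (33 × 26) / 2 = 429.

429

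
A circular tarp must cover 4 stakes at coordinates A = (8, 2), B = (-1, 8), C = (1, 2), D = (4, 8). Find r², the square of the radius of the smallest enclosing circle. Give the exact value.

By Welzl's lemma the MEC is supported by two points (diametrically opposite) or three points (on a circumcircle).
The farthest pair is A–B with squared distance 117. The circle on this segment as diameter has centre (3.5, 5) and r² = 117/4 = 29.25.
Check C: distance² to centre = 15.25 ≤ 29.25, so it lies inside.
All remaining points lie in this disk, and no smaller disk contains both endpoints, so this is the minimum enclosing circle.

29.25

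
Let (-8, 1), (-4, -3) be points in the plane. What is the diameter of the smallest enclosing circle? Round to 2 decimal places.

5.66

The smallest circle enclosing two points has them as diameter endpoints.
Centre = midpoint = (-6, -1); r² = |(-8, 1)−(-4, -3)|²/4 = 32/4 = 8.
Diameter = 2r = 2√8 ≈ 5.66.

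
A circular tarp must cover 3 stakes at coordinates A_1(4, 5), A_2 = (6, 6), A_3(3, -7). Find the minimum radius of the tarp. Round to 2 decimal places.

6.67

Side lengths²: A_1A_2² = 5, A_1A_3² = 145, A_2A_3² = 178.
Since A_2A_3² = 178 ≥ 145 + 5 = 150, the angle opposite A_2A_3 is not acute, so the smallest enclosing circle has A_2A_3 as diameter.
Centre = midpoint of A_2A_3 = (4.5, -0.5), r² = 178/4 = 44.5.
r = √(44.5) ≈ 6.67.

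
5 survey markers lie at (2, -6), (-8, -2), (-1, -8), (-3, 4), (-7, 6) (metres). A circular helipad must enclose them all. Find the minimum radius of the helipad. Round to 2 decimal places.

The minimum enclosing circle of a finite set is fixed by two of the points (as a diameter) or three (as a circumcircle).
The minimum enclosing circle is determined by three boundary points: (2, -6), (-1, -8), (-7, 6).
Their circumcentre is (-65/18, -5/6) with r² = 9425/162.
The farthest remaining point (-3, 4) is at distance² 3845/162 ≤ 9425/162.
r = √(9425/162) ≈ 7.63.

7.63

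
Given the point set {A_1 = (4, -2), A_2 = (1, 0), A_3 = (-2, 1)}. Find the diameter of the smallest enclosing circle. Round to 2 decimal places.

6.71

Side lengths²: A_1A_2² = 13, A_1A_3² = 45, A_2A_3² = 10.
Since A_1A_3² = 45 ≥ 13 + 10 = 23, the angle opposite A_1A_3 is not acute, so the smallest enclosing circle has A_1A_3 as diameter.
Centre = midpoint of A_1A_3 = (1, -0.5), r² = 45/4 = 11.25.
Diameter = 2r = 2√(11.25) ≈ 6.71.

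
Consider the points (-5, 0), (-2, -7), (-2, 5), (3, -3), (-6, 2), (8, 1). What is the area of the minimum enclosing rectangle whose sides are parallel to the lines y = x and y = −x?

135

In coordinates u = x + y, v = x − y the rectangle is axis-aligned; the map (x,y)→(u,v) scales areas by 2.
u-values: -5, -9, 3, 0, -4, 9; range = 9 − (-9) = 18.
v-values: -5, 5, -7, 6, -8, 7; range = 7 − (-8) = 15.
Area = (18 × 15) / 2 = 135.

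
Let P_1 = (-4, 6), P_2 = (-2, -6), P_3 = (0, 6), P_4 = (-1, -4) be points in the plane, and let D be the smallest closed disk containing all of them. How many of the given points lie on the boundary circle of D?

3

By Welzl's lemma the MEC is supported by two points (diametrically opposite) or three points (on a circumcircle).
The minimum enclosing circle is determined by three boundary points: P_1, P_2, P_3.
Their circumcentre is (-2, 1/6) with r² = 1369/36.
The farthest remaining point P_4 is at distance² 661/36 ≤ 1369/36.
The points at distance exactly r from the centre are P_1, P_2, P_3 — 3 points.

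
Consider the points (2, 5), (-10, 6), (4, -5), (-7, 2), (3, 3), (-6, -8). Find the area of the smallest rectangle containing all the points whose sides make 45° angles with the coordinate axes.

In coordinates u = x + y, v = x − y the rectangle is axis-aligned; the map (x,y)→(u,v) scales areas by 2.
u-values: 7, -4, -1, -5, 6, -14; range = 7 − (-14) = 21.
v-values: -3, -16, 9, -9, 0, 2; range = 9 − (-16) = 25.
Area = (21 × 25) / 2 = 262.5.

262.5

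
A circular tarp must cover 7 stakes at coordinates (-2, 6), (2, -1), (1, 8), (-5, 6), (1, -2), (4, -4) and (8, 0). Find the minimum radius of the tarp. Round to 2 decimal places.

7.17

The minimum enclosing circle of a finite set is fixed by two of the points (as a diameter) or three (as a circumcircle).
The minimum enclosing circle is determined by three boundary points: (-5, 6), (4, -4), (8, 0).
Their circumcentre is (51/38, 101/38) with r² = 37105/722.
The farthest remaining point (1, 8) is at distance² 20689/722 ≤ 37105/722.
r = √(37105/722) ≈ 7.17.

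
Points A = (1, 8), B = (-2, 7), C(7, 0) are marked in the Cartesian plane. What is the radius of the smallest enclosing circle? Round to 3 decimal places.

Side lengths²: AB² = 10, AC² = 100, BC² = 130.
Since BC² = 130 ≥ 100 + 10 = 110, the angle opposite BC is not acute, so the smallest enclosing circle has BC as diameter.
Centre = midpoint of BC = (2.5, 3.5), r² = 130/4 = 32.5.
r = √(32.5) ≈ 5.701.

5.701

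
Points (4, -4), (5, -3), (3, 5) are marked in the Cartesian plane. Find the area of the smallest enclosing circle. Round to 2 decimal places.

64.40

Call the three points A, B, C in the order given.
Side lengths²: AB² = 2, AC² = 82, BC² = 68.
Since AC² = 82 ≥ 68 + 2 = 70, the angle opposite AC is not acute, so the smallest enclosing circle has AC as diameter.
Centre = midpoint of AC = (3.5, 0.5), r² = 82/4 = 20.5.
Area = π·r² = π·20.5 ≈ 64.40.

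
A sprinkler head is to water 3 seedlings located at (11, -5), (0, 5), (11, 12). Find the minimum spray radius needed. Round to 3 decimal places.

8.810

Call the three points A, B, C in the order given.
Side lengths²: AB² = 221, AC² = 289, BC² = 170.
Since AC² = 289 < 221 + 170 = 391, the triangle is acute, so the smallest enclosing circle is the circumcircle.
Circumcentre = (191/22, 3.5), r² = 18785/242.
r = √(18785/242) ≈ 8.810.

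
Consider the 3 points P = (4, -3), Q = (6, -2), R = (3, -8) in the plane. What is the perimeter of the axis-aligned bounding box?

18

Width = max x − min x = 6 − 3 = 3.
Height = max y − min y = -2 − (-8) = 6.
Perimeter = 2(3 + 6) = 18.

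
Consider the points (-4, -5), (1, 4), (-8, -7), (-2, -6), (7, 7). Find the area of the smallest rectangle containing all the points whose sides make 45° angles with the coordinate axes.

In coordinates u = x + y, v = x − y the rectangle is axis-aligned; the map (x,y)→(u,v) scales areas by 2.
u-values: -9, 5, -15, -8, 14; range = 14 − (-15) = 29.
v-values: 1, -3, -1, 4, 0; range = 4 − (-3) = 7.
Area = (29 × 7) / 2 = 101.5.

101.5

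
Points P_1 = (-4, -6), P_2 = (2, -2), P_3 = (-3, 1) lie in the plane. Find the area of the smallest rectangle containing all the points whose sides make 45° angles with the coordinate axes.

40

In coordinates u = x + y, v = x − y the rectangle is axis-aligned; the map (x,y)→(u,v) scales areas by 2.
u-values: -10, 0, -2; range = 0 − (-10) = 10.
v-values: 2, 4, -4; range = 4 − (-4) = 8.
Area = (10 × 8) / 2 = 40.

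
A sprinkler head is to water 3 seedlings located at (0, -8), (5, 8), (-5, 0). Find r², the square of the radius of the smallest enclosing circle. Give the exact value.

70.25

Call the three points A, B, C in the order given.
Side lengths²: AB² = 281, AC² = 89, BC² = 164.
Since AB² = 281 ≥ 164 + 89 = 253, the angle opposite AB is not acute, so the smallest enclosing circle has AB as diameter.
Centre = midpoint of AB = (2.5, 0), r² = 281/4 = 70.25.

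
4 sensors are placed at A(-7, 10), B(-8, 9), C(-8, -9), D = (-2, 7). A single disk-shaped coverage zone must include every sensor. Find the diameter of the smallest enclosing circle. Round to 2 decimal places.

19.03

A smallest enclosing disk is always determined by at most three of the input points on its boundary.
The farthest pair is A–C with squared distance 362. The circle on this segment as diameter has centre (-7.5, 0.5) and r² = 362/4 = 90.5.
Check B: distance² to centre = 72.5 ≤ 90.5, so it lies inside.
All remaining points lie in this disk, and no smaller disk contains both endpoints, so this is the minimum enclosing circle.
Diameter = 2r = 2√(90.5) ≈ 19.03.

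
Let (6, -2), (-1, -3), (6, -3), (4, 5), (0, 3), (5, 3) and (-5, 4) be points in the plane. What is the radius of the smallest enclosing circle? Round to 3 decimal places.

The farthest pair is (6, -3)–(-5, 4) with squared distance 170. The circle on this segment as diameter has centre (0.5, 0.5) and r² = 170/4 = 42.5.
Check (6, -2): distance² to centre = 36.5 ≤ 42.5, so it lies inside.
All remaining points lie in this disk, and no smaller disk contains both endpoints, so this is the minimum enclosing circle.
r = √(42.5) ≈ 6.519.

6.519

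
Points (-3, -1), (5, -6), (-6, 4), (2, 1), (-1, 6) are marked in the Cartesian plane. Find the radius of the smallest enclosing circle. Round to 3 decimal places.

7.433

By Welzl's lemma the MEC is supported by two points (diametrically opposite) or three points (on a circumcircle).
The farthest pair is (5, -6)–(-6, 4) with squared distance 221. The circle on this segment as diameter has centre (-0.5, -1) and r² = 221/4 = 55.25.
Check (-3, -1): distance² to centre = 6.25 ≤ 55.25, so it lies inside.
All remaining points lie in this disk, and no smaller disk contains both endpoints, so this is the minimum enclosing circle.
r = √(55.25) ≈ 7.433.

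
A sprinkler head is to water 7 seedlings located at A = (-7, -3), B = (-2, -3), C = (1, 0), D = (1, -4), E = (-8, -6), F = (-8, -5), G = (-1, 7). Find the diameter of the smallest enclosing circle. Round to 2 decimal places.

By Welzl's lemma the MEC is supported by two points (diametrically opposite) or three points (on a circumcircle).
The farthest pair is E–G with squared distance 218. The circle on this segment as diameter has centre (-4.5, 0.5) and r² = 218/4 = 54.5.
Check A: distance² to centre = 18.5 ≤ 54.5, so it lies inside.
All remaining points lie in this disk, and no smaller disk contains both endpoints, so this is the minimum enclosing circle.
Diameter = 2r = 2√(54.5) ≈ 14.76.

14.76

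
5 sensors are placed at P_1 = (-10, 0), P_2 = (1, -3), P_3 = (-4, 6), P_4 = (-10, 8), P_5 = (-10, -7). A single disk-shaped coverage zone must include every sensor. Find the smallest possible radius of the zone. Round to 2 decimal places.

8.28

The minimum enclosing circle is determined by three boundary points: P_2, P_4, P_5.
Their circumcentre is (-6.5, 0.5) with r² = 68.5.
The farthest remaining point P_3 is at distance² 36.5 ≤ 68.5.
r = √(68.5) ≈ 8.28.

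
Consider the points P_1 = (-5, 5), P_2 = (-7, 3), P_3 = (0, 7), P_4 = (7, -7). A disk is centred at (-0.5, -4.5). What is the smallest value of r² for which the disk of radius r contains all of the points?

132.5

The required radius is the distance from (-0.5, -4.5) to the farthest point.
Squared distances: 110.5, 98.5, 132.5, 62.5.
Maximum is 132.5, attained at P_3.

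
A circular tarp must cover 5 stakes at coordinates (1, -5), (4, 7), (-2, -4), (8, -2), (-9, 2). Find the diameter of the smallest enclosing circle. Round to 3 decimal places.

17.464

By Welzl's lemma the MEC is supported by two points (diametrically opposite) or three points (on a circumcircle).
The farthest pair is (8, -2)–(-9, 2) with squared distance 305. The circle on this segment as diameter has centre (-0.5, 0) and r² = 305/4 = 76.25.
Check (1, -5): distance² to centre = 27.25 ≤ 76.25, so it lies inside.
All remaining points lie in this disk, and no smaller disk contains both endpoints, so this is the minimum enclosing circle.
Diameter = 2r = 2√(76.25) ≈ 17.464.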